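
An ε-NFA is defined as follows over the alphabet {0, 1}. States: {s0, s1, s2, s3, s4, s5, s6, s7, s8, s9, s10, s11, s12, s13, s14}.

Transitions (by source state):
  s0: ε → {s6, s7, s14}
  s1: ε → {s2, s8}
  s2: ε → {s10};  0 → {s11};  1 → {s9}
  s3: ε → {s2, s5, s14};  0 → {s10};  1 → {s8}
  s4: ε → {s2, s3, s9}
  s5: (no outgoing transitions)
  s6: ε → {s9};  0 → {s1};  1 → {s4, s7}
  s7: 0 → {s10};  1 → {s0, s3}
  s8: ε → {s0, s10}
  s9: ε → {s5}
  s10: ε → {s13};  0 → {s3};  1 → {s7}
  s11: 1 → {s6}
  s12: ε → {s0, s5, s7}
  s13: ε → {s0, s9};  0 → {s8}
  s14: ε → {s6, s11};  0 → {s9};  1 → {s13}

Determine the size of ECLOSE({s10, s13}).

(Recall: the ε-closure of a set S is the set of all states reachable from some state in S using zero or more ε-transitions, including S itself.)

9

Start with {s10, s13}.
From s13 via ε: add s0, s9.
From s0 via ε: add s6, s7, s14.
From s9 via ε: add s5.
From s14 via ε: add s11.
ε-closure = {s0, s5, s6, s7, s9, s10, s11, s13, s14}, which has 9 states.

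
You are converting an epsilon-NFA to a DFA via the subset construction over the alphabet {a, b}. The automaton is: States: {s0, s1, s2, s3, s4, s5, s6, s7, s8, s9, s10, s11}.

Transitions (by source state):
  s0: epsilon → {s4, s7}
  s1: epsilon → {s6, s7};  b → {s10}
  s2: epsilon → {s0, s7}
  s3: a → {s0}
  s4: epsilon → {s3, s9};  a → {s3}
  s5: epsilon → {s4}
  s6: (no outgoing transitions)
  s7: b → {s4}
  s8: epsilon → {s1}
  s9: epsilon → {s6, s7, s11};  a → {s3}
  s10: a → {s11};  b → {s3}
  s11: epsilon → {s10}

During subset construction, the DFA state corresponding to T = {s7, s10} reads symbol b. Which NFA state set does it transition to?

{s3, s4, s6, s7, s9, s10, s11}

s7 on b → {s4}.
s10 on b → {s3}.
Union after reading b: {s3, s4}.
Now take the epsilon-closure:
From s4 via epsilon: add s9.
From s9 via epsilon: add s6, s7, s11.
From s11 via epsilon: add s10.
No new states can be added; the closed set is {s3, s4, s6, s7, s9, s10, s11}.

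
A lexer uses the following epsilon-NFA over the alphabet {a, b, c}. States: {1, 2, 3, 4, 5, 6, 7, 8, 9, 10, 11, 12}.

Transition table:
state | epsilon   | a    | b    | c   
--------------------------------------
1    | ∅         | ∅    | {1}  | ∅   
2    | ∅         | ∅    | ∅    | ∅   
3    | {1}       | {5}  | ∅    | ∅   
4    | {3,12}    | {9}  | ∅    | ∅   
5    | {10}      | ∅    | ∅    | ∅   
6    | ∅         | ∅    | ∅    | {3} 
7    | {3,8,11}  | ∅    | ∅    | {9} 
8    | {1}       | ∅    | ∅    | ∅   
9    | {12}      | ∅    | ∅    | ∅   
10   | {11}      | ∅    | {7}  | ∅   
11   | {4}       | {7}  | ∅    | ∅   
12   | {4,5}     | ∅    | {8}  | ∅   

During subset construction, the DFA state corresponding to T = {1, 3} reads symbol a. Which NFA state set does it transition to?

3 on a → {5}.
No a-transition from 1.
Union after reading a: {5}.
Now take the epsilon-closure:
From 5 via epsilon: add 10.
From 10 via epsilon: add 11.
From 11 via epsilon: add 4.
From 4 via epsilon: add 3, 12.
From 3 via epsilon: add 1.
No new states can be added; the closed set is {1, 3, 4, 5, 10, 11, 12}.

{1, 3, 4, 5, 10, 11, 12}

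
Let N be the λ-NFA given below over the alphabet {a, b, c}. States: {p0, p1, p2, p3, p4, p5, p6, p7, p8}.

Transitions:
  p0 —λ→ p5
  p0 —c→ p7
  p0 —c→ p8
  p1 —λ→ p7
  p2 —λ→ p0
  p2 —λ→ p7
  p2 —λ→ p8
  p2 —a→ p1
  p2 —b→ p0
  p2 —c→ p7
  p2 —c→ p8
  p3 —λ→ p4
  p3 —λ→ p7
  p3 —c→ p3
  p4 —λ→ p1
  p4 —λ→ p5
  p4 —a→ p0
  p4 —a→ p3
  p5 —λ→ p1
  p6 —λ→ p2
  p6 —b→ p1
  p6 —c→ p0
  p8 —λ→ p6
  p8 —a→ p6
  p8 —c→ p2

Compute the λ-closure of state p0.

{p0, p1, p5, p7}

Start with {p0}.
From p0 via λ: add p5.
From p5 via λ: add p1.
From p1 via λ: add p7.
No new states can be added; the closed set is {p0, p1, p5, p7}.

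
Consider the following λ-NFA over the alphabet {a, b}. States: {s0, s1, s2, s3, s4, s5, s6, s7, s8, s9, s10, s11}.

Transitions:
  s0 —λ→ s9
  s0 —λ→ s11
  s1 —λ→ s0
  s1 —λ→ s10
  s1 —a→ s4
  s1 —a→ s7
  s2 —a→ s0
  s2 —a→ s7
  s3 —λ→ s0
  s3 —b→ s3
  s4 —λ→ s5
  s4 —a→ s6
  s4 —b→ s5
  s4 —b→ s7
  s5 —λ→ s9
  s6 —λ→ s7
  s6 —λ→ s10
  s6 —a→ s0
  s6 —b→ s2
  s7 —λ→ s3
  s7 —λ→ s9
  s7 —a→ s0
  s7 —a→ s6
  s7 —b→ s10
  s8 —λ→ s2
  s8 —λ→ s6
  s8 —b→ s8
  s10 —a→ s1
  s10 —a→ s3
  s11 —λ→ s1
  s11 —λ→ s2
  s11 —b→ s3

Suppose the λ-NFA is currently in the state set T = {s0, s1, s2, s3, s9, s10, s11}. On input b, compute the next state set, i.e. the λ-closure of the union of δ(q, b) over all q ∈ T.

{s0, s1, s2, s3, s9, s10, s11}

s3 on b → {s3}.
s11 on b → {s3}.
No b-transition from s0, s1, s2, s9, s10.
Union after reading b: {s3}.
Now take the λ-closure:
From s3 via λ: add s0.
From s0 via λ: add s9, s11.
From s11 via λ: add s1, s2.
From s1 via λ: add s10.
No new states can be added; the closed set is {s0, s1, s2, s3, s9, s10, s11}.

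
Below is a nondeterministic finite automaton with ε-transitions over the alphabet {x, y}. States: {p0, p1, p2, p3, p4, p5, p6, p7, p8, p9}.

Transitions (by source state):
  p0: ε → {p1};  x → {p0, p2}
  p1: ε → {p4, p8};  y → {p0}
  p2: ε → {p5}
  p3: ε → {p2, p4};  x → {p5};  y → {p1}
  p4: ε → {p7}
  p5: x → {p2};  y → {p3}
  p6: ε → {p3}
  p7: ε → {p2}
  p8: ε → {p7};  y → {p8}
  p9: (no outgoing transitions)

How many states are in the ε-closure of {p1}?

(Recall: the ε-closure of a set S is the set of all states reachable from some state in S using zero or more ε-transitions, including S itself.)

Start with {p1}.
From p1 via ε: add p4, p8.
From p4 via ε: add p7.
From p7 via ε: add p2.
From p2 via ε: add p5.
ε-closure = {p1, p2, p4, p5, p7, p8}, which has 6 states.

6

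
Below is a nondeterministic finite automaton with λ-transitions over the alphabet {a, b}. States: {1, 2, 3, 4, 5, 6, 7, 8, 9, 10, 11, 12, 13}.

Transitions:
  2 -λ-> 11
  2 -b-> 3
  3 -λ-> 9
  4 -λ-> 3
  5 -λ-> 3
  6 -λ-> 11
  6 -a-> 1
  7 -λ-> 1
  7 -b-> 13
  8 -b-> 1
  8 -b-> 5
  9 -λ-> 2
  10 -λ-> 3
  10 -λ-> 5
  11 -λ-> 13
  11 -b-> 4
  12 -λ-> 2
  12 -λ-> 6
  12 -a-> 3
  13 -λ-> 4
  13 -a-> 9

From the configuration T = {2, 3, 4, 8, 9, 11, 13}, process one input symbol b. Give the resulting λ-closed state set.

2 on b → {3}.
8 on b → {1, 5}.
11 on b → {4}.
No b-transition from 3, 4, 9, 13.
Union after reading b: {1, 3, 4, 5}.
Now take the λ-closure:
From 3 via λ: add 9.
From 9 via λ: add 2.
From 2 via λ: add 11.
From 11 via λ: add 13.
No new states can be added; the closed set is {1, 2, 3, 4, 5, 9, 11, 13}.

{1, 2, 3, 4, 5, 9, 11, 13}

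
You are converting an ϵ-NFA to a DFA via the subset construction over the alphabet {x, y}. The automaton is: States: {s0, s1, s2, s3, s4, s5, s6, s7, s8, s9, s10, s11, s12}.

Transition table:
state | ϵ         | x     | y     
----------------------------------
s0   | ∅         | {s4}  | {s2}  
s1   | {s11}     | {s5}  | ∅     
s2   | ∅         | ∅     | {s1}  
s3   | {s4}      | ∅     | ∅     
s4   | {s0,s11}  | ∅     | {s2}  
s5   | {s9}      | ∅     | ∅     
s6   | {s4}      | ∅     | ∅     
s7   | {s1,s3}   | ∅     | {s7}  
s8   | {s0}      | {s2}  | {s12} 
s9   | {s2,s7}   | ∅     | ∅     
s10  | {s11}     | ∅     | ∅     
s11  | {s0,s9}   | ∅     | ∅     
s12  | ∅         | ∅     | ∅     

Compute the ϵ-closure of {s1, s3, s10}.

Start with {s1, s3, s10}.
From s1 via ϵ: add s11.
From s3 via ϵ: add s4.
From s4 via ϵ: add s0.
From s11 via ϵ: add s9.
From s9 via ϵ: add s2, s7.
No new states can be added; the closed set is {s0, s1, s2, s3, s4, s7, s9, s10, s11}.

{s0, s1, s2, s3, s4, s7, s9, s10, s11}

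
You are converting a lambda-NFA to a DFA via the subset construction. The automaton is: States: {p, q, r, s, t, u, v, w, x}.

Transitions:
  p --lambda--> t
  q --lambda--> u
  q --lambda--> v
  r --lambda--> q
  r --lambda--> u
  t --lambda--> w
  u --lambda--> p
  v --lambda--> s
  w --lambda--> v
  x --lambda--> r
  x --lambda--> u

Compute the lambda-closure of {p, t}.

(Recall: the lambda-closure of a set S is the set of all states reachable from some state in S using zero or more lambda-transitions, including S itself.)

{p, s, t, v, w}

Start with {p, t}.
From t via lambda: add w.
From w via lambda: add v.
From v via lambda: add s.
No new states can be added; the closed set is {p, s, t, v, w}.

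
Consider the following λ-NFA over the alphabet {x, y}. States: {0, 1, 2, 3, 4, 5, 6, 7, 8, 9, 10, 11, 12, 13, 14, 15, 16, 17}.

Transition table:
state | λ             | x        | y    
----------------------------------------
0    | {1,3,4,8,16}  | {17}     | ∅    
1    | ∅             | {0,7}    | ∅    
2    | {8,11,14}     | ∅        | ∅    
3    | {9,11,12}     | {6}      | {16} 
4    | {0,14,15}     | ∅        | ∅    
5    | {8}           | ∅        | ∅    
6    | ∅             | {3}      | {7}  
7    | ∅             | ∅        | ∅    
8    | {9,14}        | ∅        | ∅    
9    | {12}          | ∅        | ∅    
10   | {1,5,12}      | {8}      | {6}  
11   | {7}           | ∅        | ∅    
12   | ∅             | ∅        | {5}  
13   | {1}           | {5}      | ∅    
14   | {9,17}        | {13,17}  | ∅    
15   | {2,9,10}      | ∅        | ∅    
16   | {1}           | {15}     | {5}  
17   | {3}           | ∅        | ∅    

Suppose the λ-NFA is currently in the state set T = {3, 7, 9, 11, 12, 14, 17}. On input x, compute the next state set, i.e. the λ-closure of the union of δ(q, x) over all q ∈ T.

{1, 3, 6, 7, 9, 11, 12, 13, 17}

3 on x → {6}.
14 on x → {13, 17}.
No x-transition from 7, 9, 11, 12, 17.
Union after reading x: {6, 13, 17}.
Now take the λ-closure:
From 13 via λ: add 1.
From 17 via λ: add 3.
From 3 via λ: add 9, 11, 12.
From 11 via λ: add 7.
No new states can be added; the closed set is {1, 3, 6, 7, 9, 11, 12, 13, 17}.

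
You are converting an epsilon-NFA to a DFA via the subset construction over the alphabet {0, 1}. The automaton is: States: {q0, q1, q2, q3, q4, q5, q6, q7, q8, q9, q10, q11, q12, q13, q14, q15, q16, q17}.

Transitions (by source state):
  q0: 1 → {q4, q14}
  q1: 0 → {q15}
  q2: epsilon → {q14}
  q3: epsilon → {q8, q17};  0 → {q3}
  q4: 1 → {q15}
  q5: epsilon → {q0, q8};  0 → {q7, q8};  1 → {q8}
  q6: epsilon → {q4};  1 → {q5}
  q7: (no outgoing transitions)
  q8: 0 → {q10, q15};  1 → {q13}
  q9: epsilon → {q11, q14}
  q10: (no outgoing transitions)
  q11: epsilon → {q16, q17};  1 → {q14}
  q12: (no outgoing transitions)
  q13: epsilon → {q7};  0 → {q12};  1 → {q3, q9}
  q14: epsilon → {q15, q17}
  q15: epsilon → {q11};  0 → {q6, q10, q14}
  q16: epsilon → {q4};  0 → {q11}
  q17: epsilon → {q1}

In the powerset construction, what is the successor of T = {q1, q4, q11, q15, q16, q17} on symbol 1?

{q1, q4, q11, q14, q15, q16, q17}

q4 on 1 → {q15}.
q11 on 1 → {q14}.
No 1-transition from q1, q15, q16, q17.
Union after reading 1: {q14, q15}.
Now take the epsilon-closure:
From q14 via epsilon: add q17.
From q15 via epsilon: add q11.
From q11 via epsilon: add q16.
From q17 via epsilon: add q1.
From q16 via epsilon: add q4.
No new states can be added; the closed set is {q1, q4, q11, q14, q15, q16, q17}.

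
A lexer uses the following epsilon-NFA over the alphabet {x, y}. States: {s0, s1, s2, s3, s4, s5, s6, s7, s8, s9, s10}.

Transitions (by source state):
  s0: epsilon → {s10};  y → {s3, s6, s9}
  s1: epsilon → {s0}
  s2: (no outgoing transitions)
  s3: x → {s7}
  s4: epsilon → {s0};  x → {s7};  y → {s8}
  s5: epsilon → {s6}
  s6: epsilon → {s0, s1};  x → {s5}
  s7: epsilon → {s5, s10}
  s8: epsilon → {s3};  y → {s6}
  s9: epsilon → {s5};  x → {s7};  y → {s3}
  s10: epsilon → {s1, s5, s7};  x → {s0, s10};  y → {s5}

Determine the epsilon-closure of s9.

Start with {s9}.
From s9 via epsilon: add s5.
From s5 via epsilon: add s6.
From s6 via epsilon: add s0, s1.
From s0 via epsilon: add s10.
From s10 via epsilon: add s7.
No new states can be added; the closed set is {s0, s1, s5, s6, s7, s9, s10}.

{s0, s1, s5, s6, s7, s9, s10}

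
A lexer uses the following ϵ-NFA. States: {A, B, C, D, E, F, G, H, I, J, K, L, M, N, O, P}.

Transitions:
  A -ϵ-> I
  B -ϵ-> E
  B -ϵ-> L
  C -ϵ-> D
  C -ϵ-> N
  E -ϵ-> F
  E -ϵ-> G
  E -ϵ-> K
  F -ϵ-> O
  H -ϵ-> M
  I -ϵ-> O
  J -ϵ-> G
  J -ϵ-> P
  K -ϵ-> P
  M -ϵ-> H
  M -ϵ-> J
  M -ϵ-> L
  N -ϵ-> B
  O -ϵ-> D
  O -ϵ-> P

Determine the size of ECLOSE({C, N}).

Start with {C, N}.
From C via ϵ: add D.
From N via ϵ: add B.
From B via ϵ: add E, L.
From E via ϵ: add F, G, K.
From F via ϵ: add O.
From K via ϵ: add P.
ϵ-closure = {B, C, D, E, F, G, K, L, N, O, P}, which has 11 states.

11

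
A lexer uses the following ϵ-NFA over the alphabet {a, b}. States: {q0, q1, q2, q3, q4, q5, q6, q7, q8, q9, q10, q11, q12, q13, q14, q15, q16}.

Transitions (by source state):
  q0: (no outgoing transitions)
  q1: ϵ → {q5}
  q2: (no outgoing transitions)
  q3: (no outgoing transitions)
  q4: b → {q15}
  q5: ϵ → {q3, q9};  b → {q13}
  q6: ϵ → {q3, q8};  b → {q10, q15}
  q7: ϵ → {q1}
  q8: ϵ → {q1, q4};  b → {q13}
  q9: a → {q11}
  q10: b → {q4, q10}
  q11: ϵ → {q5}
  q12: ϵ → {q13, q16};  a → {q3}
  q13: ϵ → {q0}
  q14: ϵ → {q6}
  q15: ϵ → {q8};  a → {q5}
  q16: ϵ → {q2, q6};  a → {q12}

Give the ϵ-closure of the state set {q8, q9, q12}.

Start with {q8, q9, q12}.
From q8 via ϵ: add q1, q4.
From q12 via ϵ: add q13, q16.
From q1 via ϵ: add q5.
From q13 via ϵ: add q0.
From q16 via ϵ: add q2, q6.
From q5 via ϵ: add q3.
No new states can be added; the closed set is {q0, q1, q2, q3, q4, q5, q6, q8, q9, q12, q13, q16}.

{q0, q1, q2, q3, q4, q5, q6, q8, q9, q12, q13, q16}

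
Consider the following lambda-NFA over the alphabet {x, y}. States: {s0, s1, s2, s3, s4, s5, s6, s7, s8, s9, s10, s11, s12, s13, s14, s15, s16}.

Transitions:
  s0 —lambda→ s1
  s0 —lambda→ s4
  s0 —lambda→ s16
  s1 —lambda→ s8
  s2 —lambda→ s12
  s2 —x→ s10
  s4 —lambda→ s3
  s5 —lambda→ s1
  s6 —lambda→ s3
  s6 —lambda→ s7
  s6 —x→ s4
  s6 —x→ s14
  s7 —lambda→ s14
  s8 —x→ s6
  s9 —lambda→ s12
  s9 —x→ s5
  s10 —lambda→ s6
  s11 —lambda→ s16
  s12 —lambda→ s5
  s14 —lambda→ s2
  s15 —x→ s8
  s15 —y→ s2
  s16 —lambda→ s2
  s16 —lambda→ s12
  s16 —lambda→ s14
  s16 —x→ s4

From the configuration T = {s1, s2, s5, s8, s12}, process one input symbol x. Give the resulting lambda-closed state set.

s2 on x → {s10}.
s8 on x → {s6}.
No x-transition from s1, s5, s12.
Union after reading x: {s6, s10}.
Now take the lambda-closure:
From s6 via lambda: add s3, s7.
From s7 via lambda: add s14.
From s14 via lambda: add s2.
From s2 via lambda: add s12.
From s12 via lambda: add s5.
From s5 via lambda: add s1.
From s1 via lambda: add s8.
No new states can be added; the closed set is {s1, s2, s3, s5, s6, s7, s8, s10, s12, s14}.

{s1, s2, s3, s5, s6, s7, s8, s10, s12, s14}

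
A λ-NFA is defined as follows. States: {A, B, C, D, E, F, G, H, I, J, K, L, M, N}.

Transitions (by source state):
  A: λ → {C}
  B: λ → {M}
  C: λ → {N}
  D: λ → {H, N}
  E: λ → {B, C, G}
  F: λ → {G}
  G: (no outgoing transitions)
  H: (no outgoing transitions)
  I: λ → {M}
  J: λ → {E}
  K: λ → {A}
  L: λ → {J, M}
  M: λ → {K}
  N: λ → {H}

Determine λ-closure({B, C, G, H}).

{A, B, C, G, H, K, M, N}

Start with {B, C, G, H}.
From B via λ: add M.
From C via λ: add N.
From M via λ: add K.
From K via λ: add A.
No new states can be added; the closed set is {A, B, C, G, H, K, M, N}.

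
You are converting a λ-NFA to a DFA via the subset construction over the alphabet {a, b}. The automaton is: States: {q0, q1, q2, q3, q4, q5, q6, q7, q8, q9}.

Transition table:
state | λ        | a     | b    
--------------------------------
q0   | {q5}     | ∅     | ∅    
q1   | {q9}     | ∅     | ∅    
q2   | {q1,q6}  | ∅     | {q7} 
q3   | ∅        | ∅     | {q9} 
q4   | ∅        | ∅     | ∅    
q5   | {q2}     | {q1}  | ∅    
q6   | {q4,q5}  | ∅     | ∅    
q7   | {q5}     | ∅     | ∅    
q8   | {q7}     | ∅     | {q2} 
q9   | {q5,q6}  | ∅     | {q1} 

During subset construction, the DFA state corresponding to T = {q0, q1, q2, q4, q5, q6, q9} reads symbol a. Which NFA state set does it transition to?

q5 on a → {q1}.
No a-transition from q0, q1, q2, q4, q6, q9.
Union after reading a: {q1}.
Now take the λ-closure:
From q1 via λ: add q9.
From q9 via λ: add q5, q6.
From q5 via λ: add q2.
From q6 via λ: add q4.
No new states can be added; the closed set is {q1, q2, q4, q5, q6, q9}.

{q1, q2, q4, q5, q6, q9}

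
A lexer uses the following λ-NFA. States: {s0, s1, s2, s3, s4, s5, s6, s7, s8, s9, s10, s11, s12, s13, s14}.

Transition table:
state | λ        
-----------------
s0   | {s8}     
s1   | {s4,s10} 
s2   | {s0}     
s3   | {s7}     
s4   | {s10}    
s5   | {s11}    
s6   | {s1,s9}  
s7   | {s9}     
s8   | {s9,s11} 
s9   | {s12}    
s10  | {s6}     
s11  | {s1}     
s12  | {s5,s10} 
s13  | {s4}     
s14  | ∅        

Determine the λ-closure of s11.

{s1, s4, s5, s6, s9, s10, s11, s12}

Start with {s11}.
From s11 via λ: add s1.
From s1 via λ: add s4, s10.
From s10 via λ: add s6.
From s6 via λ: add s9.
From s9 via λ: add s12.
From s12 via λ: add s5.
No new states can be added; the closed set is {s1, s4, s5, s6, s9, s10, s11, s12}.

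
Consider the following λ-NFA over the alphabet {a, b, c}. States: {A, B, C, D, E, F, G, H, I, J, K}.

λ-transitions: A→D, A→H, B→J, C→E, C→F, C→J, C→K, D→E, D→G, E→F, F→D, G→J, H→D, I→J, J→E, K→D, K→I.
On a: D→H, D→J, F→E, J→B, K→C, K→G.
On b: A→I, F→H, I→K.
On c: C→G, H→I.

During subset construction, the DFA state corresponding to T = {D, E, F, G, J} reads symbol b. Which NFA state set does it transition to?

F on b → {H}.
No b-transition from D, E, G, J.
Union after reading b: {H}.
Now take the λ-closure:
From H via λ: add D.
From D via λ: add E, G.
From E via λ: add F.
From G via λ: add J.
No new states can be added; the closed set is {D, E, F, G, H, J}.

{D, E, F, G, H, J}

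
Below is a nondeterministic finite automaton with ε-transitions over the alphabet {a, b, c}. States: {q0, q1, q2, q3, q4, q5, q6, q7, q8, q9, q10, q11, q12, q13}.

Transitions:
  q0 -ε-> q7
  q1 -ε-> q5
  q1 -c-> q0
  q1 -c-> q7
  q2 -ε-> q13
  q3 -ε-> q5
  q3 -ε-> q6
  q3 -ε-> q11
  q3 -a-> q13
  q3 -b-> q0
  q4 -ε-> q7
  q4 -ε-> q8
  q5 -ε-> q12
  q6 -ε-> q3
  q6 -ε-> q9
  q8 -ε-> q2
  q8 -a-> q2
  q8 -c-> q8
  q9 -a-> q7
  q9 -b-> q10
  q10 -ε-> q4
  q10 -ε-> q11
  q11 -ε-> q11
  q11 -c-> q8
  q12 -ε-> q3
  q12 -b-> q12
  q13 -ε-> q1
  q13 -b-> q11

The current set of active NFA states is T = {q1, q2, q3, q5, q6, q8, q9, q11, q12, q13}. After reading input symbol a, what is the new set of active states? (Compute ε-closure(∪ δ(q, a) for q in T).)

{q1, q2, q3, q5, q6, q7, q9, q11, q12, q13}

q3 on a → {q13}.
q8 on a → {q2}.
q9 on a → {q7}.
No a-transition from q1, q2, q5, q6, q11, q12, q13.
Union after reading a: {q2, q7, q13}.
Now take the ε-closure:
From q13 via ε: add q1.
From q1 via ε: add q5.
From q5 via ε: add q12.
From q12 via ε: add q3.
From q3 via ε: add q6, q11.
From q6 via ε: add q9.
No new states can be added; the closed set is {q1, q2, q3, q5, q6, q7, q9, q11, q12, q13}.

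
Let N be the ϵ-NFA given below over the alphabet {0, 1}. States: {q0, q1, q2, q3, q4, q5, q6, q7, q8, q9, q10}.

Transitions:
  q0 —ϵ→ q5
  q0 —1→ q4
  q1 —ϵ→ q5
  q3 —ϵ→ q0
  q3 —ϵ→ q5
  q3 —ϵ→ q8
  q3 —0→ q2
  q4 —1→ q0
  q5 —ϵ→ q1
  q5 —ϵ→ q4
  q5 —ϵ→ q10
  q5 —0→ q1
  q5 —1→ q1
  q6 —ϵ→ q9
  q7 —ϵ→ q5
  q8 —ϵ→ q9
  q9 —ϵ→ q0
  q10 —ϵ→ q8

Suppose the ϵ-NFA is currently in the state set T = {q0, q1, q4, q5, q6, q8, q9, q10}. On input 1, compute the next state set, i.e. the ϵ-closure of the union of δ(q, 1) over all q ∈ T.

{q0, q1, q4, q5, q8, q9, q10}

q0 on 1 → {q4}.
q4 on 1 → {q0}.
q5 on 1 → {q1}.
No 1-transition from q1, q6, q8, q9, q10.
Union after reading 1: {q0, q1, q4}.
Now take the ϵ-closure:
From q0 via ϵ: add q5.
From q5 via ϵ: add q10.
From q10 via ϵ: add q8.
From q8 via ϵ: add q9.
No new states can be added; the closed set is {q0, q1, q4, q5, q8, q9, q10}.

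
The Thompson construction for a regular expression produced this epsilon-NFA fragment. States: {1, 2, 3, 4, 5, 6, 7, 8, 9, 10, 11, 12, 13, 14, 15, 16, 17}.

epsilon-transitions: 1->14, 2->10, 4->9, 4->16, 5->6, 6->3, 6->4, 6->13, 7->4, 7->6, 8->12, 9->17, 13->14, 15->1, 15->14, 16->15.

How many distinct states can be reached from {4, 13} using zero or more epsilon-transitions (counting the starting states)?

8

Start with {4, 13}.
From 4 via epsilon: add 9, 16.
From 13 via epsilon: add 14.
From 9 via epsilon: add 17.
From 16 via epsilon: add 15.
From 15 via epsilon: add 1.
epsilon-closure = {1, 4, 9, 13, 14, 15, 16, 17}, which has 8 states.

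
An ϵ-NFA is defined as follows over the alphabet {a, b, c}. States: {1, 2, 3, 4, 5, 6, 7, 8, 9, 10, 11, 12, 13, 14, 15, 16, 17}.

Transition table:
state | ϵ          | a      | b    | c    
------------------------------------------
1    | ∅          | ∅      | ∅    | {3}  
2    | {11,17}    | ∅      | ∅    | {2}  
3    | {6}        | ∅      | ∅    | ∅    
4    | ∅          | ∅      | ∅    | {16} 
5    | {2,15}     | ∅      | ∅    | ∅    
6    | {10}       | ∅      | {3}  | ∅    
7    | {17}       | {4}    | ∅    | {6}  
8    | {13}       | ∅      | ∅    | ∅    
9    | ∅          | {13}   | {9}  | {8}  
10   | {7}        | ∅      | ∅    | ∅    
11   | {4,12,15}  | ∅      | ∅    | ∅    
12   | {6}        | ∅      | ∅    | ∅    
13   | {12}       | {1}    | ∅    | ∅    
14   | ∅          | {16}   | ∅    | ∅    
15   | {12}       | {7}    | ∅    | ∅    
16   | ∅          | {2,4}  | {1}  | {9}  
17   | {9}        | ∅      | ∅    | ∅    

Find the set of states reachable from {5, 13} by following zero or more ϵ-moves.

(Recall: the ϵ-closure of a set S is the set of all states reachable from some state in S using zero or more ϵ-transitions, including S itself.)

{2, 4, 5, 6, 7, 9, 10, 11, 12, 13, 15, 17}

Start with {5, 13}.
From 5 via ϵ: add 2, 15.
From 13 via ϵ: add 12.
From 2 via ϵ: add 11, 17.
From 12 via ϵ: add 6.
From 6 via ϵ: add 10.
From 11 via ϵ: add 4.
From 17 via ϵ: add 9.
From 10 via ϵ: add 7.
No new states can be added; the closed set is {2, 4, 5, 6, 7, 9, 10, 11, 12, 13, 15, 17}.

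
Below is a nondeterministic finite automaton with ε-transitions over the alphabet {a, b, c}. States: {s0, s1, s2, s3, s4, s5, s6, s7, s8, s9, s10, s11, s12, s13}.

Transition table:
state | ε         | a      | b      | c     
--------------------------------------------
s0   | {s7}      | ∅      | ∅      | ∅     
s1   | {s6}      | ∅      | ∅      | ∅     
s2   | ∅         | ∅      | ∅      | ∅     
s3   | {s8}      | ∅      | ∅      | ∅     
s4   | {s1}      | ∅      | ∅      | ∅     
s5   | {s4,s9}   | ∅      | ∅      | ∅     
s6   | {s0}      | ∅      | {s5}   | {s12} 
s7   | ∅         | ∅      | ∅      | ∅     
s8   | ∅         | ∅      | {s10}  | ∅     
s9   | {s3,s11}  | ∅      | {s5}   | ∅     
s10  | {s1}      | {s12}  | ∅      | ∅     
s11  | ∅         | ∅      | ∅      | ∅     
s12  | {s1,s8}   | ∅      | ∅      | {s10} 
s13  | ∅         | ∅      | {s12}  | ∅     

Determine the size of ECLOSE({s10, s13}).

6

Start with {s10, s13}.
From s10 via ε: add s1.
From s1 via ε: add s6.
From s6 via ε: add s0.
From s0 via ε: add s7.
ε-closure = {s0, s1, s6, s7, s10, s13}, which has 6 states.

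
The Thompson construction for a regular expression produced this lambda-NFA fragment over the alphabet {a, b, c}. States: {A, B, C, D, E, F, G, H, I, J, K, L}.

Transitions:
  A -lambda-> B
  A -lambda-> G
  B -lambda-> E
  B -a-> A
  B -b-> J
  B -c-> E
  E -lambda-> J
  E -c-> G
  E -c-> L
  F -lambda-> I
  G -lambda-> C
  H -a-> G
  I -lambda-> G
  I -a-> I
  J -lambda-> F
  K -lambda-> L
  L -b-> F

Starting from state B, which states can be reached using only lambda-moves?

{B, C, E, F, G, I, J}

Start with {B}.
From B via lambda: add E.
From E via lambda: add J.
From J via lambda: add F.
From F via lambda: add I.
From I via lambda: add G.
From G via lambda: add C.
No new states can be added; the closed set is {B, C, E, F, G, I, J}.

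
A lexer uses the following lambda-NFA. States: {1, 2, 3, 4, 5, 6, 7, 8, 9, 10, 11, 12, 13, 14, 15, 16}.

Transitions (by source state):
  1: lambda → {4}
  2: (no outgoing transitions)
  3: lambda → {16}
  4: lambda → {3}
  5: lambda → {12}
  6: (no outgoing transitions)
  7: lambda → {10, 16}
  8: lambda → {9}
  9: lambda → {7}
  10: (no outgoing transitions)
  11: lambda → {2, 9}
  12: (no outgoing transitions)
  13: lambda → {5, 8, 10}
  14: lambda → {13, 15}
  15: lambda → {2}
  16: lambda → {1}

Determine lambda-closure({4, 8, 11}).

{1, 2, 3, 4, 7, 8, 9, 10, 11, 16}

Start with {4, 8, 11}.
From 4 via lambda: add 3.
From 8 via lambda: add 9.
From 11 via lambda: add 2.
From 3 via lambda: add 16.
From 9 via lambda: add 7.
From 7 via lambda: add 10.
From 16 via lambda: add 1.
No new states can be added; the closed set is {1, 2, 3, 4, 7, 8, 9, 10, 11, 16}.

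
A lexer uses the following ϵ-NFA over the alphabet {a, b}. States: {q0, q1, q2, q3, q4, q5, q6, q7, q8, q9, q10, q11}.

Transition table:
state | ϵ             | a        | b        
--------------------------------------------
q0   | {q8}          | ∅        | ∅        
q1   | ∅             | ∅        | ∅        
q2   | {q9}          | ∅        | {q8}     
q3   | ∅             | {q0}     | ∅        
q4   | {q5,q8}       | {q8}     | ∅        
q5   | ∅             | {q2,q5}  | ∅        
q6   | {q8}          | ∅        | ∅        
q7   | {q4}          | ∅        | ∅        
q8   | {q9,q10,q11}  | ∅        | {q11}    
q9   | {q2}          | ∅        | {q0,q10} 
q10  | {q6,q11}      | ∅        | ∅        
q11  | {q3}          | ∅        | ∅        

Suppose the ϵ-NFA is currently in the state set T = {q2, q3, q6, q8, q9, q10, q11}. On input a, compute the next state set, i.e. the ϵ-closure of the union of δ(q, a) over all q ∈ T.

{q0, q2, q3, q6, q8, q9, q10, q11}

q3 on a → {q0}.
No a-transition from q2, q6, q8, q9, q10, q11.
Union after reading a: {q0}.
Now take the ϵ-closure:
From q0 via ϵ: add q8.
From q8 via ϵ: add q9, q10, q11.
From q9 via ϵ: add q2.
From q10 via ϵ: add q6.
From q11 via ϵ: add q3.
No new states can be added; the closed set is {q0, q2, q3, q6, q8, q9, q10, q11}.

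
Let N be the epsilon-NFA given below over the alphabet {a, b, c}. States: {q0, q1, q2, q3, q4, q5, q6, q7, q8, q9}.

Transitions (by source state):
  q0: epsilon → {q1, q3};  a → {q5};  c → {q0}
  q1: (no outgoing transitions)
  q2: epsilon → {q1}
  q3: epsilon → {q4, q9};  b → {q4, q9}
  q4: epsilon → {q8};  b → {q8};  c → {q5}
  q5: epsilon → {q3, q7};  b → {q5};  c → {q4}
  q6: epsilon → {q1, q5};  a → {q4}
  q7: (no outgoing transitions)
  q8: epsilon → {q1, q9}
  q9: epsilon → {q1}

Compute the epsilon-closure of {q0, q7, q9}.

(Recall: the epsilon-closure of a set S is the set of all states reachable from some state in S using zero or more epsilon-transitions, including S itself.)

Start with {q0, q7, q9}.
From q0 via epsilon: add q1, q3.
From q3 via epsilon: add q4.
From q4 via epsilon: add q8.
No new states can be added; the closed set is {q0, q1, q3, q4, q7, q8, q9}.

{q0, q1, q3, q4, q7, q8, q9}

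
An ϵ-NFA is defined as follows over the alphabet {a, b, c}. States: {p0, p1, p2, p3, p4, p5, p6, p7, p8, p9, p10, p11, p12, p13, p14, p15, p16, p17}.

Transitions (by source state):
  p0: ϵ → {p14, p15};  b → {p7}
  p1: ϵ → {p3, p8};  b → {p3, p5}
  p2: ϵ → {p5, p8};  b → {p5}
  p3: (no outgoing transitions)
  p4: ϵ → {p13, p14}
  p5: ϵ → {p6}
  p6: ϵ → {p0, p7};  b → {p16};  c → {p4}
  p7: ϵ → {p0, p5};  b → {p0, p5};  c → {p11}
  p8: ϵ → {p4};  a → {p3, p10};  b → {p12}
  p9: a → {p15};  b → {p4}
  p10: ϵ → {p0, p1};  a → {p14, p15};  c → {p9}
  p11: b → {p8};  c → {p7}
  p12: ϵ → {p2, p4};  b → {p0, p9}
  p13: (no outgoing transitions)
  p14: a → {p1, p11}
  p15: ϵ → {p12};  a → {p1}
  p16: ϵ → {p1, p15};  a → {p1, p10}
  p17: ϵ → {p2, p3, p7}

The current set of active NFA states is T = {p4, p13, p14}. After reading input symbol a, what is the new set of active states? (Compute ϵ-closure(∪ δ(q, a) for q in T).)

p14 on a → {p1, p11}.
No a-transition from p4, p13.
Union after reading a: {p1, p11}.
Now take the ϵ-closure:
From p1 via ϵ: add p3, p8.
From p8 via ϵ: add p4.
From p4 via ϵ: add p13, p14.
No new states can be added; the closed set is {p1, p3, p4, p8, p11, p13, p14}.

{p1, p3, p4, p8, p11, p13, p14}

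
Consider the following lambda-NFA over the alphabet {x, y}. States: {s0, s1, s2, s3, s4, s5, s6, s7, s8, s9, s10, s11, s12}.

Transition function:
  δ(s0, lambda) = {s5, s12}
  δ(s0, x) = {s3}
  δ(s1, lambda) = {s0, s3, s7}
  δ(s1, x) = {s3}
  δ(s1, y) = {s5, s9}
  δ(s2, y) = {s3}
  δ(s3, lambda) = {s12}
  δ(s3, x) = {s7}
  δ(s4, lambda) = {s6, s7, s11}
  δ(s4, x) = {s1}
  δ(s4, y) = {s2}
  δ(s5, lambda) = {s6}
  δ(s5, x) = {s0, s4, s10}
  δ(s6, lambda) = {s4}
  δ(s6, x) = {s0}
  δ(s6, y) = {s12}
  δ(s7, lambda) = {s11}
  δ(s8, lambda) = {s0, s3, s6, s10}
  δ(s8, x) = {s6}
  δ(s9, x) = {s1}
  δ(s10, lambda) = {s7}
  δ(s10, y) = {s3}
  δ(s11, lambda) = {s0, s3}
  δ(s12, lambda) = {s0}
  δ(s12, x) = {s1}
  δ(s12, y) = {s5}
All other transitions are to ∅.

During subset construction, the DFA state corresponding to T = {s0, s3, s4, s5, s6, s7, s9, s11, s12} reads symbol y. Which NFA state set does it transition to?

{s0, s2, s3, s4, s5, s6, s7, s11, s12}

s4 on y → {s2}.
s6 on y → {s12}.
s12 on y → {s5}.
No y-transition from s0, s3, s5, s7, s9, s11.
Union after reading y: {s2, s5, s12}.
Now take the lambda-closure:
From s5 via lambda: add s6.
From s12 via lambda: add s0.
From s6 via lambda: add s4.
From s4 via lambda: add s7, s11.
From s11 via lambda: add s3.
No new states can be added; the closed set is {s0, s2, s3, s4, s5, s6, s7, s11, s12}.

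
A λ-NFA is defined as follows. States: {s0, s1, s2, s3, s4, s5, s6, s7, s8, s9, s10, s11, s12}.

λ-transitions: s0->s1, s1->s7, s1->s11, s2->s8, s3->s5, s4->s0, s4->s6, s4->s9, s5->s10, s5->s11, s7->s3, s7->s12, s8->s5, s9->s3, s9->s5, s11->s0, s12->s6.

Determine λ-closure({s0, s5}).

{s0, s1, s3, s5, s6, s7, s10, s11, s12}

Start with {s0, s5}.
From s0 via λ: add s1.
From s5 via λ: add s10, s11.
From s1 via λ: add s7.
From s7 via λ: add s3, s12.
From s12 via λ: add s6.
No new states can be added; the closed set is {s0, s1, s3, s5, s6, s7, s10, s11, s12}.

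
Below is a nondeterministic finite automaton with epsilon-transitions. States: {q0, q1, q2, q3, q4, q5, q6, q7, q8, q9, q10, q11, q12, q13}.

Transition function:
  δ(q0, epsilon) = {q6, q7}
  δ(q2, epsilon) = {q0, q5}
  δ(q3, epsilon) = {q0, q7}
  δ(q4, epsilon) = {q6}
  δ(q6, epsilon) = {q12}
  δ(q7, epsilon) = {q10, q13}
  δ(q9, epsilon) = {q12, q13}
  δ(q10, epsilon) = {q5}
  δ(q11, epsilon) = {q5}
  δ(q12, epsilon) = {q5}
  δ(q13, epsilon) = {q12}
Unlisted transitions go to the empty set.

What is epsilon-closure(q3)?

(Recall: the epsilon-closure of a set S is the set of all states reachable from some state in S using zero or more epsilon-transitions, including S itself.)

Start with {q3}.
From q3 via epsilon: add q0, q7.
From q0 via epsilon: add q6.
From q7 via epsilon: add q10, q13.
From q6 via epsilon: add q12.
From q10 via epsilon: add q5.
No new states can be added; the closed set is {q0, q3, q5, q6, q7, q10, q12, q13}.

{q0, q3, q5, q6, q7, q10, q12, q13}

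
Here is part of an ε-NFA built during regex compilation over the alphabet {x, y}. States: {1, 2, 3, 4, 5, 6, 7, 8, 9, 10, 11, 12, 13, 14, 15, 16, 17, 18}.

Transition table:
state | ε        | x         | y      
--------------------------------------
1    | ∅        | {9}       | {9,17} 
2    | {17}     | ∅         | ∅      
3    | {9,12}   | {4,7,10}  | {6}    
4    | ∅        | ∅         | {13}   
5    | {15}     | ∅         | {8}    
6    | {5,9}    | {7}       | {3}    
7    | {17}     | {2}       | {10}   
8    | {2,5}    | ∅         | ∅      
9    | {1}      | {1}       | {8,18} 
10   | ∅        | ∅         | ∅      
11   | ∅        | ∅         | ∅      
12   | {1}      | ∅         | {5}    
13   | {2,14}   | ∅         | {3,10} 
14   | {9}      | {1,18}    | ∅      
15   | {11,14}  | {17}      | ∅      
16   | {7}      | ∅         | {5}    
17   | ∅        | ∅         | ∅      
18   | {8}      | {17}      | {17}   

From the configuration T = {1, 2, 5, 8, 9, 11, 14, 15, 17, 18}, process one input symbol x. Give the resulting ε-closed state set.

1 on x → {9}.
9 on x → {1}.
14 on x → {1, 18}.
15 on x → {17}.
18 on x → {17}.
No x-transition from 2, 5, 8, 11, 17.
Union after reading x: {1, 9, 17, 18}.
Now take the ε-closure:
From 18 via ε: add 8.
From 8 via ε: add 2, 5.
From 5 via ε: add 15.
From 15 via ε: add 11, 14.
No new states can be added; the closed set is {1, 2, 5, 8, 9, 11, 14, 15, 17, 18}.

{1, 2, 5, 8, 9, 11, 14, 15, 17, 18}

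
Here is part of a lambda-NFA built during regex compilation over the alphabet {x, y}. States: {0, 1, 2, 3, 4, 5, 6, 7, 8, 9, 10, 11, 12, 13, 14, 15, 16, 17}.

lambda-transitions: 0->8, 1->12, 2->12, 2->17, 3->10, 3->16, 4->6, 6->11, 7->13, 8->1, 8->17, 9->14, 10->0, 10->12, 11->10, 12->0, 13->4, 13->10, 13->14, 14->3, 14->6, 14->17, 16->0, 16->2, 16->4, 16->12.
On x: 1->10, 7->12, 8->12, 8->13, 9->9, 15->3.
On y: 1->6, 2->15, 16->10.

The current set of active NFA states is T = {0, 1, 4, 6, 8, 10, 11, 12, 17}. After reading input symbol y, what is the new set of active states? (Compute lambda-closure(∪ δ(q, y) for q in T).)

{0, 1, 6, 8, 10, 11, 12, 17}

1 on y → {6}.
No y-transition from 0, 4, 6, 8, 10, 11, 12, 17.
Union after reading y: {6}.
Now take the lambda-closure:
From 6 via lambda: add 11.
From 11 via lambda: add 10.
From 10 via lambda: add 0, 12.
From 0 via lambda: add 8.
From 8 via lambda: add 1, 17.
No new states can be added; the closed set is {0, 1, 6, 8, 10, 11, 12, 17}.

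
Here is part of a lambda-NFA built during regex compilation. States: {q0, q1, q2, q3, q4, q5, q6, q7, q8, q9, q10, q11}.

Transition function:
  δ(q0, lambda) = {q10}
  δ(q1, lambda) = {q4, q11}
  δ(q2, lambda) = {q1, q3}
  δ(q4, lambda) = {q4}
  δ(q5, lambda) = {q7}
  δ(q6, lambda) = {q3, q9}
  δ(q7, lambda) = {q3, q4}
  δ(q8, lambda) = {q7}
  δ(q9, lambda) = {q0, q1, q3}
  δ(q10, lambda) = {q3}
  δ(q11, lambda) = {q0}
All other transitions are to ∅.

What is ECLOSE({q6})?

Start with {q6}.
From q6 via lambda: add q3, q9.
From q9 via lambda: add q0, q1.
From q0 via lambda: add q10.
From q1 via lambda: add q4, q11.
No new states can be added; the closed set is {q0, q1, q3, q4, q6, q9, q10, q11}.

{q0, q1, q3, q4, q6, q9, q10, q11}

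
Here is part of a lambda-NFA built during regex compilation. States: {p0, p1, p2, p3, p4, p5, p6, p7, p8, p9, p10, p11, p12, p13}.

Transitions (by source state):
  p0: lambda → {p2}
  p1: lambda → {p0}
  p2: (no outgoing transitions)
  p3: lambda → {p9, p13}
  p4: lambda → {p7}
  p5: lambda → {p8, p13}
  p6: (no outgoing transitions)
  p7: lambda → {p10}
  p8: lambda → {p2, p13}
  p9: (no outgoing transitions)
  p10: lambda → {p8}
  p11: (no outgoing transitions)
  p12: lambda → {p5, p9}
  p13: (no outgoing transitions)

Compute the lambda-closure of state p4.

{p2, p4, p7, p8, p10, p13}

Start with {p4}.
From p4 via lambda: add p7.
From p7 via lambda: add p10.
From p10 via lambda: add p8.
From p8 via lambda: add p2, p13.
No new states can be added; the closed set is {p2, p4, p7, p8, p10, p13}.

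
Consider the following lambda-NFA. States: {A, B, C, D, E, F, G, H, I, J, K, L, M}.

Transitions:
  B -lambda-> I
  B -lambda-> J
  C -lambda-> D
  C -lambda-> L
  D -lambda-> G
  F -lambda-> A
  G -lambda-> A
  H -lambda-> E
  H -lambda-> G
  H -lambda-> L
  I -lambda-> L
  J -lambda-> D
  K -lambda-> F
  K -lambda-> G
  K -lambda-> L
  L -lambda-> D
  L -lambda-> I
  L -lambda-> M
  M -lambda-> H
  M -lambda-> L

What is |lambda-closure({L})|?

8

Start with {L}.
From L via lambda: add D, I, M.
From D via lambda: add G.
From M via lambda: add H.
From G via lambda: add A.
From H via lambda: add E.
lambda-closure = {A, D, E, G, H, I, L, M}, which has 8 states.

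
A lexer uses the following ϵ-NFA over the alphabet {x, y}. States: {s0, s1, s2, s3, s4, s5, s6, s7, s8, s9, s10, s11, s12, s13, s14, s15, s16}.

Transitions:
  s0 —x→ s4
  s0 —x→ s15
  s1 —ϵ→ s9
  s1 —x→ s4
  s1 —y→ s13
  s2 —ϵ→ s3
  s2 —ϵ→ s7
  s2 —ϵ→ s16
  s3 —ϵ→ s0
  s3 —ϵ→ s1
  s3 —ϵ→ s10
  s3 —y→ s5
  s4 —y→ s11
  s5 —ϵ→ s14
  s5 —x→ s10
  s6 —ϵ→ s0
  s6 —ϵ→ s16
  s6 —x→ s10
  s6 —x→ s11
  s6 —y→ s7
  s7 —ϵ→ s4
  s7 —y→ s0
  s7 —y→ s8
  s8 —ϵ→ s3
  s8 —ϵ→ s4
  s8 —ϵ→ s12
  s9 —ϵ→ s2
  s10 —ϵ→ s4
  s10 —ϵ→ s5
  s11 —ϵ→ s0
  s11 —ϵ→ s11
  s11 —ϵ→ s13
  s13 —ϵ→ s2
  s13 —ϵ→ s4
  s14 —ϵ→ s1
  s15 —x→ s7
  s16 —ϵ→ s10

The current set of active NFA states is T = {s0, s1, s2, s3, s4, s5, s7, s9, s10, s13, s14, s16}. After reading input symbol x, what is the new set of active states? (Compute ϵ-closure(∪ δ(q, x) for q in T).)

s0 on x → {s4, s15}.
s1 on x → {s4}.
s5 on x → {s10}.
No x-transition from s2, s3, s4, s7, s9, s10, s13, s14, s16.
Union after reading x: {s4, s10, s15}.
Now take the ϵ-closure:
From s10 via ϵ: add s5.
From s5 via ϵ: add s14.
From s14 via ϵ: add s1.
From s1 via ϵ: add s9.
From s9 via ϵ: add s2.
From s2 via ϵ: add s3, s7, s16.
From s3 via ϵ: add s0.
No new states can be added; the closed set is {s0, s1, s2, s3, s4, s5, s7, s9, s10, s14, s15, s16}.

{s0, s1, s2, s3, s4, s5, s7, s9, s10, s14, s15, s16}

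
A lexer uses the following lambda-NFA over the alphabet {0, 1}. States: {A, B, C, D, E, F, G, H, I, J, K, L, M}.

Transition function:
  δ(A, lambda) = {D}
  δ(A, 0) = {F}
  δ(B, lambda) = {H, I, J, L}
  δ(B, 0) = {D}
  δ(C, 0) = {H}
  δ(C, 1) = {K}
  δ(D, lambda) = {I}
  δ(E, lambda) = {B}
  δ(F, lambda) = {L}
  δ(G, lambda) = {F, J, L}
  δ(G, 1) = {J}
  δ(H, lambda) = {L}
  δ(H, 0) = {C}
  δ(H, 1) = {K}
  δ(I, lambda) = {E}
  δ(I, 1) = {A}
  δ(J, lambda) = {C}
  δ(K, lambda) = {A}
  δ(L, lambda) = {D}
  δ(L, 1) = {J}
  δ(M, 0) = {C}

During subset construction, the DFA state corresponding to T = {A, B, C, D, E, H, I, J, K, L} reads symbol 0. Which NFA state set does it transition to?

{B, C, D, E, F, H, I, J, L}

A on 0 → {F}.
B on 0 → {D}.
C on 0 → {H}.
H on 0 → {C}.
No 0-transition from D, E, I, J, K, L.
Union after reading 0: {C, D, F, H}.
Now take the lambda-closure:
From D via lambda: add I.
From F via lambda: add L.
From I via lambda: add E.
From E via lambda: add B.
From B via lambda: add J.
No new states can be added; the closed set is {B, C, D, E, F, H, I, J, L}.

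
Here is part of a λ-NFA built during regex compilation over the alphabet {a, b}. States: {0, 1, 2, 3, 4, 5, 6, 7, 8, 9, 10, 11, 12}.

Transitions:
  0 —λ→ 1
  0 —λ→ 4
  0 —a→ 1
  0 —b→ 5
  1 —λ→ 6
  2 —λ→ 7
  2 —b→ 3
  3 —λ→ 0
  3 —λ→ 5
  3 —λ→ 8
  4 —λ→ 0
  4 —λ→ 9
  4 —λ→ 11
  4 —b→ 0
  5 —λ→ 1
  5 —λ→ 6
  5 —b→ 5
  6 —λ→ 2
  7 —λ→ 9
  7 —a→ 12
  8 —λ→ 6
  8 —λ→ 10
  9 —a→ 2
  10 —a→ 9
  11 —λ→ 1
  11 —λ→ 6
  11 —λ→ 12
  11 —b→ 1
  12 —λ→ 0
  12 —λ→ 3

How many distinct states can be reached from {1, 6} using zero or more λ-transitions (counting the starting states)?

Start with {1, 6}.
From 6 via λ: add 2.
From 2 via λ: add 7.
From 7 via λ: add 9.
λ-closure = {1, 2, 6, 7, 9}, which has 5 states.

5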